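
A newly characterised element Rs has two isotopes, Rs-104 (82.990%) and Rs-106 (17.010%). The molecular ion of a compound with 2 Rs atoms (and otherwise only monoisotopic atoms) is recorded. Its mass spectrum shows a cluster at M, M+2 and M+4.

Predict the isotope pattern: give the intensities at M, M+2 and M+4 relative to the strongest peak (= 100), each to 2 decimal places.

100.00 : 40.99 : 4.20

Expanding (0.82990 + 0.17010)^2:
P(M) = 0.82990^2 = 0.688734
P(M+2) = 2 × 0.82990^1 × 0.17010^1 = 0.282332
P(M+4) = 0.17010^2 = 0.028934
The M peak is largest (0.688734); scaling to 100 gives 100.00 : 40.99 : 4.20.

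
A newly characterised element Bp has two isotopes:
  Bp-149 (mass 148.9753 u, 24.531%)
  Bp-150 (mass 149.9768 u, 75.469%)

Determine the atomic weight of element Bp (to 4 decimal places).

Average mass = Σ (abundance × isotope mass) = 0.24531 × 148.9753 + 0.75469 × 149.9768
= 36.54513 + 113.18599 = 149.73112 u

149.7311 u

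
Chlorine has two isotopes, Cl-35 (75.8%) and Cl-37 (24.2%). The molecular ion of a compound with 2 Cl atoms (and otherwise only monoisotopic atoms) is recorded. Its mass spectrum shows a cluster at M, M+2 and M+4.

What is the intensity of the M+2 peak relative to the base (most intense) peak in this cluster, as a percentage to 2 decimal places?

63.85%

(0.758 + 0.242)^2 gives M 0.5746, M+2 0.3669, M+4 0.0586; the largest is M.
P(M) = C(2,0) × 0.758^2 × 0.242^0 = 1 × 0.574564 × 1.0000 = 0.574564 (base)
P(M+2) = C(2,1) × 0.758^1 × 0.242^1 = 2 × 0.7580 × 0.2420 = 0.366872
Relative intensity = 0.366872 / 0.574564 × 100 = 63.85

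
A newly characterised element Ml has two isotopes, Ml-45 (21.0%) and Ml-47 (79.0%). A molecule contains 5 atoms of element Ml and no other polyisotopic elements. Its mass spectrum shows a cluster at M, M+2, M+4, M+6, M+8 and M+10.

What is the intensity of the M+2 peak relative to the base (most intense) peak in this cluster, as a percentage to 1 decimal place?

1.9%

(0.210 + 0.790)^5 gives M 0.0004, M+2 0.0077, M+4 0.0578, M+6 0.2174, M+8 0.4090, M+10 0.3077; the largest is M+8.
P(M+8) = C(5,4) × 0.210^1 × 0.790^4 = 5 × 0.2100 × 0.38950081 = 0.408976 (base)
P(M+2) = C(5,1) × 0.210^4 × 0.790^1 = 5 × 0.00194481 × 0.7900 = 0.007682
Relative intensity = 0.007682 / 0.408976 × 100 = 1.9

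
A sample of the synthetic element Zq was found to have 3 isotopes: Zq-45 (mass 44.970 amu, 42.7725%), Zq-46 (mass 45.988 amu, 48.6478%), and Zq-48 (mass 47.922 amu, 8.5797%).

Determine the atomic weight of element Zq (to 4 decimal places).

Weight each isotope mass by its fractional abundance: 0.427725 × 44.970 + 0.486478 × 45.988 + 0.085797 × 47.922
= 19.23479 + 22.37215 + 4.11156 = 45.71850 amu

45.7185 amu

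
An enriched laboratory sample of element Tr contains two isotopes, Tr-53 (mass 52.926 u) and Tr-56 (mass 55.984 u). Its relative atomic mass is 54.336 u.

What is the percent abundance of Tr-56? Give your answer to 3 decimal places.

Writing the weighted mean with unknown fraction x of Tr-53:
52.926·x + 55.984·(1 − x) = 54.336
(52.926 − 55.984)·x = 54.336 − 55.984
x = -1.648 / -3.058 = 0.53891 → 53.891% Tr-53, 46.109% Tr-56.

46.109%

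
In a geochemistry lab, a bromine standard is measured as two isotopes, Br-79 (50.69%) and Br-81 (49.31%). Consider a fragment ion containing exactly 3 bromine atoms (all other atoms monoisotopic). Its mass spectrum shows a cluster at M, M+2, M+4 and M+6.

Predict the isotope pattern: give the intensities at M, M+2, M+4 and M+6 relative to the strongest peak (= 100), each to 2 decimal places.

34.27 : 100.00 : 97.28 : 31.54

The 3 Br atoms are independent, so intensities follow the terms of (0.5069 + 0.4931)^3.
P(M) = 0.5069^3 = 0.130247
P(M+2) = 3 × 0.5069^2 × 0.4931^1 = 0.380103
P(M+4) = 3 × 0.5069^1 × 0.4931^2 = 0.369755
P(M+6) = 0.4931^3 = 0.119896
The M+2 peak is largest (0.380103); scaling to 100 gives 34.27 : 100.00 : 97.28 : 31.54.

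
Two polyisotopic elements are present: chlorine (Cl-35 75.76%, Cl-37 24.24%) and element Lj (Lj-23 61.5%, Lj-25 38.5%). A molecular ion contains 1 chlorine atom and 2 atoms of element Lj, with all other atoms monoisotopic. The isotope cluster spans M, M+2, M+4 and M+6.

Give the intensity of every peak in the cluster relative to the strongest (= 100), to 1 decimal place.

Chlorine pattern (n=1): 0.7576 : 0.2424
Element Lj pattern (n=2): 0.378225 : 0.47355 : 0.148225
Convolve the two distributions (both contribute in 2-u steps):
  M: 0.7576×0.378225 = 0.286543
  M+2: 0.7576×0.47355 + 0.2424×0.378225 = 0.450443
  M+4: 0.7576×0.148225 + 0.2424×0.47355 = 0.227084
  M+6: 0.2424×0.148225 = 0.035930
Scale to base peak (0.450443) = 100: 63.6 : 100.0 : 50.4 : 8.0

63.6 : 100.0 : 50.4 : 8.0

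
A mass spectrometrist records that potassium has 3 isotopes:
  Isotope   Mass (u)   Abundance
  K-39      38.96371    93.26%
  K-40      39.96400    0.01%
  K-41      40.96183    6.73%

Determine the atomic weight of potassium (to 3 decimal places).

39.098 u

Ar = Σ fᵢ·mᵢ = 0.9326 × 38.96371 + 0.0001 × 39.96400 + 0.0673 × 40.96183
= 36.337556 + 0.003996 + 2.756731 = 39.098283 u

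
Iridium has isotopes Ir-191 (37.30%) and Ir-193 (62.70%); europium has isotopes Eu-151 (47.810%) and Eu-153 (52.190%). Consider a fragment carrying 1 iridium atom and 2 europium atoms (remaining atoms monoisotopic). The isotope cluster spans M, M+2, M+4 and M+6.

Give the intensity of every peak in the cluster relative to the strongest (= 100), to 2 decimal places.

Iridium pattern (n=1): 0.3730 : 0.6270
Europium pattern (n=2): 0.22857961 : 0.49904078 : 0.27237961
Convolve the two distributions (both contribute in 2-u steps):
  M: 0.3730×0.22857961 = 0.085260
  M+2: 0.3730×0.49904078 + 0.6270×0.22857961 = 0.329462
  M+4: 0.3730×0.27237961 + 0.6270×0.49904078 = 0.414496
  M+6: 0.6270×0.27237961 = 0.170782
Scale to base peak (0.414496) = 100: 20.57 : 79.48 : 100.00 : 41.20

20.57 : 79.48 : 100.00 : 41.20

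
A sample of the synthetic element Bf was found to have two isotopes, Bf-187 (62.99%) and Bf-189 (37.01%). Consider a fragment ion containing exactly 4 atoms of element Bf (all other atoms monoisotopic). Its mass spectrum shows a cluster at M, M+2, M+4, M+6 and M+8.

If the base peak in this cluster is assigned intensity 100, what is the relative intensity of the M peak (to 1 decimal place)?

42.5

Binomial terms of (0.6299 + 0.3701)^4: M 0.1574, M+2 0.3700, M+4 0.3261, M+6 0.1277, M+8 0.0188 → M+2 is the base peak.
P(M+2) = C(4,1) × 0.6299^3 × 0.3701^1 = 4 × 0.24992795 × 0.3701 = 0.369993 (base)
P(M) = C(4,0) × 0.6299^4 × 0.3701^0 = 1 × 0.15742962 × 1.0000 = 0.157430
Relative intensity = 0.157430 / 0.369993 × 100 = 42.5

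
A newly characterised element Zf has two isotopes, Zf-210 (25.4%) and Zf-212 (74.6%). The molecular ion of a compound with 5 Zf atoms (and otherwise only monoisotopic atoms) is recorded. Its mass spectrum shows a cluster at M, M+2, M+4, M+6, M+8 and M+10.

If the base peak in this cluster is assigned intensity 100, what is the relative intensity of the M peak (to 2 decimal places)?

(0.254 + 0.746)^5 gives M 0.0011, M+2 0.0155, M+4 0.0912, M+6 0.2678, M+8 0.3933, M+10 0.2310; the largest is M+8.
P(M+8) = C(5,4) × 0.254^1 × 0.746^4 = 5 × 0.2540 × 0.30971006 = 0.393332 (base)
P(M) = C(5,0) × 0.254^5 × 0.746^0 = 1 × 0.00105723 × 1.0000 = 0.001057
Relative intensity = 0.001057 / 0.393332 × 100 = 0.27

0.27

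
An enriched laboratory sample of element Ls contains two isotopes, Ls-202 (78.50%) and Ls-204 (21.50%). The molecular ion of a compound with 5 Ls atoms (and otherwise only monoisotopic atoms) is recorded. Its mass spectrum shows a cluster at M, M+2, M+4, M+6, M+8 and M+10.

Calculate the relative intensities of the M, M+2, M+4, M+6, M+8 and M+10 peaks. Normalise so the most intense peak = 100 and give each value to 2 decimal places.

Expanding (0.7850 + 0.2150)^5:
P(M) = 0.7850^5 = 0.298091
P(M+2) = 5 × 0.7850^4 × 0.2150^1 = 0.408213
P(M+4) = 10 × 0.7850^3 × 0.2150^2 = 0.223607
P(M+6) = 10 × 0.7850^2 × 0.2150^3 = 0.061243
P(M+8) = 5 × 0.7850^1 × 0.2150^4 = 0.008387
P(M+10) = 0.2150^5 = 0.000459
The M+2 peak is largest (0.408213); scaling to 100 gives 73.02 : 100.00 : 54.78 : 15.00 : 2.05 : 0.11.

73.02 : 100.00 : 54.78 : 15.00 : 2.05 : 0.11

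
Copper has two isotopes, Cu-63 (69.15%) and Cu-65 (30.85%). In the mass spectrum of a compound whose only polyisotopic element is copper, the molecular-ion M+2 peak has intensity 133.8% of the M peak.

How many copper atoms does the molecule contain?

3

With n Cu atoms, P(M+2)/P(M) = C(n,1)·p^(n−1)q / p^n = n·q/p = n · 0.3085/0.6915.
n = 1.338 × 0.6915/0.3085 = 3.00 ≈ 3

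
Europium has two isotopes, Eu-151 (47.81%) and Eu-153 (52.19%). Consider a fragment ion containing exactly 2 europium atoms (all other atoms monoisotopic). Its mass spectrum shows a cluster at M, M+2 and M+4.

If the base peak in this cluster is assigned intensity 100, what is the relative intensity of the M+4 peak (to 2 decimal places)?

54.58

Binomial terms of (0.4781 + 0.5219)^2: M 0.2286, M+2 0.4990, M+4 0.2724 → M+2 is the base peak.
P(M+2) = C(2,1) × 0.4781^1 × 0.5219^1 = 2 × 0.4781 × 0.5219 = 0.499041 (base)
P(M+4) = C(2,2) × 0.4781^0 × 0.5219^2 = 1 × 1.0000 × 0.27237961 = 0.272380
Relative intensity = 0.272380 / 0.499041 × 100 = 54.58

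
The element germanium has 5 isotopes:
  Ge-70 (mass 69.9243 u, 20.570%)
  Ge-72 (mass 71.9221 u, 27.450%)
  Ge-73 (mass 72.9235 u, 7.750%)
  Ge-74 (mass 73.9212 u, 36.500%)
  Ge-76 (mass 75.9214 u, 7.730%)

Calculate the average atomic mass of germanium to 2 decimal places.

72.63 u

Average mass = Σ (abundance × isotope mass) = 0.20570 × 69.9243 + 0.27450 × 71.9221 + 0.07750 × 72.9235 + 0.36500 × 73.9212 + 0.07730 × 75.9214
= 14.38343 + 19.74262 + 5.65157 + 26.98124 + 5.86872 = 72.62758 u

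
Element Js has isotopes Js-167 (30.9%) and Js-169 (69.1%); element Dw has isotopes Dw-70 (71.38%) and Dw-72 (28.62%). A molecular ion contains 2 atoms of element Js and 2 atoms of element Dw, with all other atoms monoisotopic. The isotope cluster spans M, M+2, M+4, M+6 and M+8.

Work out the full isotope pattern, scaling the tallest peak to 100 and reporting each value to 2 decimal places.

11.43 : 60.29 : 100.00 : 54.06 : 9.19

Element Js pattern (n=2): 0.095481 : 0.427038 : 0.477481
Element Dw pattern (n=2): 0.50951044 : 0.40857912 : 0.08191044
Convolve the two distributions (both contribute in 2-u steps):
  M: 0.095481×0.50951044 = 0.048649
  M+2: 0.095481×0.40857912 + 0.427038×0.50951044 = 0.256592
  M+4: 0.095481×0.08191044 + 0.427038×0.40857912 + 0.477481×0.50951044 = 0.425581
  M+6: 0.427038×0.08191044 + 0.477481×0.40857912 = 0.230068
  M+8: 0.477481×0.08191044 = 0.039111
Scale to base peak (0.425581) = 100: 11.43 : 60.29 : 100.00 : 54.06 : 9.19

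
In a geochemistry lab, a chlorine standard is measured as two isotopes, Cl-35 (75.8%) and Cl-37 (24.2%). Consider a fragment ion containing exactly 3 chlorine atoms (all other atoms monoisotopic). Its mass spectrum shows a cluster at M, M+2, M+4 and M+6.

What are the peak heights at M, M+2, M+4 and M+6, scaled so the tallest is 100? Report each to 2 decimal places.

100.00 : 95.78 : 30.58 : 3.25

Expanding (0.758 + 0.242)^3:
P(M) = 0.758^3 = 0.435520
P(M+2) = 3 × 0.758^2 × 0.242^1 = 0.417133
P(M+4) = 3 × 0.758^1 × 0.242^2 = 0.133175
P(M+6) = 0.242^3 = 0.014172
The M peak is largest (0.435520); scaling to 100 gives 100.00 : 95.78 : 30.58 : 3.25.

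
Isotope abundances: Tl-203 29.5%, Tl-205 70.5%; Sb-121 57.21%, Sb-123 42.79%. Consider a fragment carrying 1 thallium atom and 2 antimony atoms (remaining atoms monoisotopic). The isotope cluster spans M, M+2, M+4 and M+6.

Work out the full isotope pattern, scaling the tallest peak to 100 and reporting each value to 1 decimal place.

Thallium pattern (n=1): 0.2950 : 0.7050
Antimony pattern (n=2): 0.32729841 : 0.48960318 : 0.18309841
Convolve the two distributions (both contribute in 2-u steps):
  M: 0.2950×0.32729841 = 0.096553
  M+2: 0.2950×0.48960318 + 0.7050×0.32729841 = 0.375178
  M+4: 0.2950×0.18309841 + 0.7050×0.48960318 = 0.399184
  M+6: 0.7050×0.18309841 = 0.129084
Scale to base peak (0.399184) = 100: 24.2 : 94.0 : 100.0 : 32.3

24.2 : 94.0 : 100.0 : 32.3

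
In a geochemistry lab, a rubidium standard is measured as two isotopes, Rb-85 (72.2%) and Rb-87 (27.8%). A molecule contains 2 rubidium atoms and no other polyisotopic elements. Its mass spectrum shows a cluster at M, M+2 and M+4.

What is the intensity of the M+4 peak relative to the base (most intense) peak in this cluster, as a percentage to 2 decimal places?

14.83%

(0.722 + 0.278)^2 gives M 0.5213, M+2 0.4014, M+4 0.0773; the largest is M.
P(M) = C(2,0) × 0.722^2 × 0.278^0 = 1 × 0.521284 × 1.0000 = 0.521284 (base)
P(M+4) = C(2,2) × 0.722^0 × 0.278^2 = 1 × 1.0000 × 0.077284 = 0.077284
Relative intensity = 0.077284 / 0.521284 × 100 = 14.83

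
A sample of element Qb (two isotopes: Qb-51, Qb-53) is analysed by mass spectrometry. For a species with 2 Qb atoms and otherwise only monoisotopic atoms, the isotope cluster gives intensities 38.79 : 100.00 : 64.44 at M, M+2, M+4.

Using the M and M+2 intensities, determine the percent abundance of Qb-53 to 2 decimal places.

56.31%

Let p = fractional abundance of Qb-51. I(M+2)/I(M) = [C(2,1)·p^1·(1−p)] / p^2 = 2·(1−p)/p = 100.00/38.79 = 2.5780
(1−p)/p = 2.5780/2 = 1.2890  ⇒  p = 1/(1 + 1.2890) = 0.4369
Qb-51: 43.69%, Qb-53: 56.31%.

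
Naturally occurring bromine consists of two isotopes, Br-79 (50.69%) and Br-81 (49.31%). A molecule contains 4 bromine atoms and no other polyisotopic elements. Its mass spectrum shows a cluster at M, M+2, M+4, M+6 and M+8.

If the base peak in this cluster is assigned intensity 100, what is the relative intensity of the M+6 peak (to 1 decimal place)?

Binomial terms of (0.5069 + 0.4931)^4: M 0.0660, M+2 0.2569, M+4 0.3749, M+6 0.2431, M+8 0.0591 → M+4 is the base peak.
P(M+4) = C(4,2) × 0.5069^2 × 0.4931^2 = 6 × 0.25694761 × 0.24314761 = 0.374857 (base)
P(M+6) = C(4,3) × 0.5069^1 × 0.4931^3 = 4 × 0.5069 × 0.11989609 = 0.243101
Relative intensity = 0.243101 / 0.374857 × 100 = 64.9

64.9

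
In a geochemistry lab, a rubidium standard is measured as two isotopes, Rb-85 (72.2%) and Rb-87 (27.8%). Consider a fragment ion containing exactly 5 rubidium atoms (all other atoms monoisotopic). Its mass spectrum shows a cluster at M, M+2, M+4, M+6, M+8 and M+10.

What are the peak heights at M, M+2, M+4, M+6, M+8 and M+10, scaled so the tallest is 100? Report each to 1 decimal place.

Expanding (0.722 + 0.278)^5:
P(M) = 0.722^5 = 0.196194
P(M+2) = 5 × 0.722^4 × 0.278^1 = 0.377714
P(M+4) = 10 × 0.722^3 × 0.278^2 = 0.290872
P(M+6) = 10 × 0.722^2 × 0.278^3 = 0.111998
P(M+8) = 5 × 0.722^1 × 0.278^4 = 0.021562
P(M+10) = 0.278^5 = 0.001660
The M+2 peak is largest (0.377714); scaling to 100 gives 51.9 : 100.0 : 77.0 : 29.7 : 5.7 : 0.4.

51.9 : 100.0 : 77.0 : 29.7 : 5.7 : 0.4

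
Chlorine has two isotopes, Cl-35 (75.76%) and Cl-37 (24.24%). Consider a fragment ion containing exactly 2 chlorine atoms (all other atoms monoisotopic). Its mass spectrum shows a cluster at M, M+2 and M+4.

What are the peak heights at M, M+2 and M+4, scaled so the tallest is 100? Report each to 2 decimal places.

The 2 Cl atoms are independent, so intensities follow the terms of (0.7576 + 0.2424)^2.
P(M) = 0.7576^2 = 0.573958
P(M+2) = 2 × 0.7576^1 × 0.2424^1 = 0.367284
P(M+4) = 0.2424^2 = 0.058758
The M peak is largest (0.573958); scaling to 100 gives 100.00 : 63.99 : 10.24.

100.00 : 63.99 : 10.24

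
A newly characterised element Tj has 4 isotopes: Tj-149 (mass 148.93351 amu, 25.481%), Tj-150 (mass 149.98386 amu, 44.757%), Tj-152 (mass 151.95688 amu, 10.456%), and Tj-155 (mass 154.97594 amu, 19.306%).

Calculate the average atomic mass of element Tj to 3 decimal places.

150.886 amu

Ar = Σ fᵢ·mᵢ = 0.25481 × 148.93351 + 0.44757 × 149.98386 + 0.10456 × 151.95688 + 0.19306 × 154.97594
= 37.949748 + 67.128276 + 15.888611 + 29.919655 = 150.886290 amu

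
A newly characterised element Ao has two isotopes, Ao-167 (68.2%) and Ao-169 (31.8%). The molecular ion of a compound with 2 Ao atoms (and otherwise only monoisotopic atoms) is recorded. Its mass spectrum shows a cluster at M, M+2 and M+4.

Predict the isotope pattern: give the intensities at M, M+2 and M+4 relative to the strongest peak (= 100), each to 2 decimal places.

100.00 : 93.26 : 21.74

Each Ao atom is independently Ao-167 (p = 0.682) or Ao-169 (q = 0.318); the cluster is the binomial expansion (p + q)^2.
P(M) = 0.682^2 = 0.465124
P(M+2) = 2 × 0.682^1 × 0.318^1 = 0.433752
P(M+4) = 0.318^2 = 0.101124
The M peak is largest (0.465124); scaling to 100 gives 100.00 : 93.26 : 21.74.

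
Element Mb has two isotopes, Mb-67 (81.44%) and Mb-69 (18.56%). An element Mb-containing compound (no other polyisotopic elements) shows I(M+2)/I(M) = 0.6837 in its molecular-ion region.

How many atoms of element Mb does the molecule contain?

3

For n independent Mb atoms, I(M+2)/I(M) = n · (abundance Mb-69) / (abundance Mb-67) = n · 0.1856/0.8144.
n = 0.6837 × 0.8144/0.1856 = 3.00 ≈ 3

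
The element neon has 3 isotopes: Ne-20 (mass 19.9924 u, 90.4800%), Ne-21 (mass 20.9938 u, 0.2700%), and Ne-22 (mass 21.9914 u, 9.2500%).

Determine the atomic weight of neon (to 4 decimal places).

The abundance-weighted mean is 0.904800 × 19.9924 + 0.002700 × 20.9938 + 0.092500 × 21.9914
= 18.08912 + 0.05668 + 2.03420 = 20.18000 u

20.1800 u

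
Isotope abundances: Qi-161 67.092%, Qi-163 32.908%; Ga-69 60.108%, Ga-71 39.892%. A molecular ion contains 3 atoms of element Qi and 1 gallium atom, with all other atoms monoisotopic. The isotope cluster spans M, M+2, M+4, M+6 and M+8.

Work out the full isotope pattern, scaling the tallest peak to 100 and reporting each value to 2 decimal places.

Element Qi pattern (n=3): 0.30200367 : 0.44438994 : 0.21796912 : 0.03563727
Gallium pattern (n=1): 0.60108 : 0.39892
Convolve the two distributions (both contribute in 2-u steps):
  M: 0.30200367×0.60108 = 0.181528
  M+2: 0.30200367×0.39892 + 0.44438994×0.60108 = 0.387589
  M+4: 0.44438994×0.39892 + 0.21796912×0.60108 = 0.308293
  M+6: 0.21796912×0.39892 + 0.03563727×0.60108 = 0.108373
  M+8: 0.03563727×0.39892 = 0.014216
Scale to base peak (0.387589) = 100: 46.84 : 100.00 : 79.54 : 27.96 : 3.67

46.84 : 100.00 : 79.54 : 27.96 : 3.67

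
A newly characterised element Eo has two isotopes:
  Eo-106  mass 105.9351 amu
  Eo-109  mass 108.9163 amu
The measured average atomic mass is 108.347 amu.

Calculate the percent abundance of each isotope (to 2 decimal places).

Eo-106: 19.10%, Eo-109: 80.90%

Writing the weighted mean with unknown fraction x of Eo-106:
105.9351·x + 108.9163·(1 − x) = 108.347
(105.9351 − 108.9163)·x = 108.347 − 108.9163
x = -0.5693 / -2.9812 = 0.19096 → 19.10% Eo-106, 80.90% Eo-109.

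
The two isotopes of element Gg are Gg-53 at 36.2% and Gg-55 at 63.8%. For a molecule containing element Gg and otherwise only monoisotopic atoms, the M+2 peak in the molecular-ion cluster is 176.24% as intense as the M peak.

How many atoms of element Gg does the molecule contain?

The M+2/M ratio from n Gg atoms is n · q/p = n · 0.638/0.362.
n = 1.7624 × 0.362/0.638 = 1.00 ≈ 1

1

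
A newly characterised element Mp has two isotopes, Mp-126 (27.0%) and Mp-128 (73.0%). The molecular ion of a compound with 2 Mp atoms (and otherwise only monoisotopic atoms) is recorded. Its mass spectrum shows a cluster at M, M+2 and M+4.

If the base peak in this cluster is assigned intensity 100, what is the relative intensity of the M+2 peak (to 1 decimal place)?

(0.270 + 0.730)^2 gives M 0.0729, M+2 0.3942, M+4 0.5329; the largest is M+4.
P(M+4) = C(2,2) × 0.270^0 × 0.730^2 = 1 × 1.0000 × 0.5329 = 0.532900 (base)
P(M+2) = C(2,1) × 0.270^1 × 0.730^1 = 2 × 0.2700 × 0.7300 = 0.394200
Relative intensity = 0.394200 / 0.532900 × 100 = 74.0

74.0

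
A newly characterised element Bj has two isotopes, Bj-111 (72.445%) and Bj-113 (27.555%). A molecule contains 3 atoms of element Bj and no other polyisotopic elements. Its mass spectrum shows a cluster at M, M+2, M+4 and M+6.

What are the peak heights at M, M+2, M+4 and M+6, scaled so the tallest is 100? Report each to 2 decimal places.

Expanding (0.72445 + 0.27555)^3:
P(M) = 0.72445^3 = 0.380212
P(M+2) = 3 × 0.72445^2 × 0.27555^1 = 0.433849
P(M+4) = 3 × 0.72445^1 × 0.27555^2 = 0.165018
P(M+6) = 0.27555^3 = 0.020922
The M+2 peak is largest (0.433849); scaling to 100 gives 87.64 : 100.00 : 38.04 : 4.82.

87.64 : 100.00 : 38.04 : 4.82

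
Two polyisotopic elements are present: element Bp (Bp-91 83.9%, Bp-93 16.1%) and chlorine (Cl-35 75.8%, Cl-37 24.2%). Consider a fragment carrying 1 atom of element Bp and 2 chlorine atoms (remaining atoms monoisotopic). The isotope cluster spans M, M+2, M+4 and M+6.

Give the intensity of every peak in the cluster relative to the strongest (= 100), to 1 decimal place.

100.0 : 83.0 : 22.4 : 2.0

Element Bp pattern (n=1): 0.8390 : 0.1610
Chlorine pattern (n=2): 0.574564 : 0.366872 : 0.058564
Convolve the two distributions (both contribute in 2-u steps):
  M: 0.8390×0.574564 = 0.482059
  M+2: 0.8390×0.366872 + 0.1610×0.574564 = 0.400310
  M+4: 0.8390×0.058564 + 0.1610×0.366872 = 0.108202
  M+6: 0.1610×0.058564 = 0.009429
Scale to base peak (0.482059) = 100: 100.0 : 83.0 : 22.4 : 2.0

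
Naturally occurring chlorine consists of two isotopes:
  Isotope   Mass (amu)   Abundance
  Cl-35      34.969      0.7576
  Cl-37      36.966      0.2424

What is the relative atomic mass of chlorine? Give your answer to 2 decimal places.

35.45 amu

Ar = Σ fᵢ·mᵢ = 0.7576 × 34.969 + 0.2424 × 36.966
= 26.4925 + 8.9606 = 35.4531 amu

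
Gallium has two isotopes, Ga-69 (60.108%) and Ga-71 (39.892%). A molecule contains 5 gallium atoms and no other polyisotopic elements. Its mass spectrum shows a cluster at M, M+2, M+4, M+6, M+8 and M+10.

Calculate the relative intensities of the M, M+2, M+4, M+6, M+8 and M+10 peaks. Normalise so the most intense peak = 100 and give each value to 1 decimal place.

Expanding (0.60108 + 0.39892)^5:
P(M) = 0.60108^5 = 0.078462
P(M+2) = 5 × 0.60108^4 × 0.39892^1 = 0.260366
P(M+4) = 10 × 0.60108^3 × 0.39892^2 = 0.345596
P(M+6) = 10 × 0.60108^2 × 0.39892^3 = 0.229362
P(M+8) = 5 × 0.60108^1 × 0.39892^4 = 0.076111
P(M+10) = 0.39892^5 = 0.010103
The M+4 peak is largest (0.345596); scaling to 100 gives 22.7 : 75.3 : 100.0 : 66.4 : 22.0 : 2.9.

22.7 : 75.3 : 100.0 : 66.4 : 22.0 : 2.9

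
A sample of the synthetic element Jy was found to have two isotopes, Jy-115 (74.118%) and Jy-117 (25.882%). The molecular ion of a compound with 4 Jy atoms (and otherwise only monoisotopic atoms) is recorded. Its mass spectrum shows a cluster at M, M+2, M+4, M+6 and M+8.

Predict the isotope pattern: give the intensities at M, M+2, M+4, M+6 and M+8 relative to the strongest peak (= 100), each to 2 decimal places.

71.59 : 100.00 : 52.38 : 12.19 : 1.06

The 4 Jy atoms are independent, so intensities follow the terms of (0.74118 + 0.25882)^4.
P(M) = 0.74118^4 = 0.301783
P(M+2) = 4 × 0.74118^3 × 0.25882^1 = 0.421530
P(M+4) = 6 × 0.74118^2 × 0.25882^2 = 0.220798
P(M+6) = 4 × 0.74118^1 × 0.25882^3 = 0.051402
P(M+8) = 0.25882^4 = 0.004487
The M+2 peak is largest (0.421530); scaling to 100 gives 71.59 : 100.00 : 52.38 : 12.19 : 1.06.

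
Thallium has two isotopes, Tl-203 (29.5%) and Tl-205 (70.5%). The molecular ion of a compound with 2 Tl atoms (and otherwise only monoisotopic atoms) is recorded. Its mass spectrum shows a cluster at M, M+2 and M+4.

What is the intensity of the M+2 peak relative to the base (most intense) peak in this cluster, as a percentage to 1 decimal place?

Term probabilities: M 0.0870, M+2 0.4160, M+4 0.4970. Base peak = M+4.
P(M+4) = C(2,2) × 0.295^0 × 0.705^2 = 1 × 1.0000 × 0.497025 = 0.497025 (base)
P(M+2) = C(2,1) × 0.295^1 × 0.705^1 = 2 × 0.2950 × 0.7050 = 0.415950
Relative intensity = 0.415950 / 0.497025 × 100 = 83.7

83.7%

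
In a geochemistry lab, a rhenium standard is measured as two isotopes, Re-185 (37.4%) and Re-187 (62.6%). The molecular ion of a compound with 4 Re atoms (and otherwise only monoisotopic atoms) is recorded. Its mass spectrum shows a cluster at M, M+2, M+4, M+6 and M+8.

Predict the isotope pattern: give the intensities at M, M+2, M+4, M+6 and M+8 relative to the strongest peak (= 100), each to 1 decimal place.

The 4 Re atoms are independent, so intensities follow the terms of (0.374 + 0.626)^4.
P(M) = 0.374^4 = 0.019565
P(M+2) = 4 × 0.374^3 × 0.626^1 = 0.130993
P(M+4) = 6 × 0.374^2 × 0.626^2 = 0.328884
P(M+6) = 4 × 0.374^1 × 0.626^3 = 0.366990
P(M+8) = 0.626^4 = 0.153567
The M+6 peak is largest (0.366990); scaling to 100 gives 5.3 : 35.7 : 89.6 : 100.0 : 41.8.

5.3 : 35.7 : 89.6 : 100.0 : 41.8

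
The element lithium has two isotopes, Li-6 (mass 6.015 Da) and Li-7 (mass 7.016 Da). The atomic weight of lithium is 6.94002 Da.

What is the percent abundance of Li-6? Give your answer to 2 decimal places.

Let x be the fractional abundance of Li-6; then Li-7 has abundance 1 − x.
6.015·x + 7.016·(1 − x) = 6.94002
(6.015 − 7.016)·x = 6.94002 − 7.016
x = -0.07598 / -1.001 = 0.07590 → 7.59% Li-6, 92.41% Li-7.

7.59%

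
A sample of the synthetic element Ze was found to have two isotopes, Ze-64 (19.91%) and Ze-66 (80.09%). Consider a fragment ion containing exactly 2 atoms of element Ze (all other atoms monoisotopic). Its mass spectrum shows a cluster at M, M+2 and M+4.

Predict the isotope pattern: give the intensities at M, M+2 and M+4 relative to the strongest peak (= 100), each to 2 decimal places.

The 2 Ze atoms are independent, so intensities follow the terms of (0.1991 + 0.8009)^2.
P(M) = 0.1991^2 = 0.039641
P(M+2) = 2 × 0.1991^1 × 0.8009^1 = 0.318918
P(M+4) = 0.8009^2 = 0.641441
The M+4 peak is largest (0.641441); scaling to 100 gives 6.18 : 49.72 : 100.00.

6.18 : 49.72 : 100.00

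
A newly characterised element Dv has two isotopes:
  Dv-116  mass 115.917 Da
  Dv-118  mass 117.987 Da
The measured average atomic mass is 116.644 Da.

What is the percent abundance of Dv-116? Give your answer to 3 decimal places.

64.879%

Let x be the fractional abundance of Dv-116; then Dv-118 has abundance 1 − x.
115.917·x + 117.987·(1 − x) = 116.644
(115.917 − 117.987)·x = 116.644 − 117.987
x = -1.343 / -2.070 = 0.64879 → 64.879% Dv-116, 35.121% Dv-118.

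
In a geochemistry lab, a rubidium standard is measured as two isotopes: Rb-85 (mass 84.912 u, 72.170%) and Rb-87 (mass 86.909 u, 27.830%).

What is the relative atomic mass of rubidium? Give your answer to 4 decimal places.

85.4678 u

Ar = Σ fᵢ·mᵢ = 0.72170 × 84.912 + 0.27830 × 86.909
= 61.28099 + 24.18677 = 85.46776 u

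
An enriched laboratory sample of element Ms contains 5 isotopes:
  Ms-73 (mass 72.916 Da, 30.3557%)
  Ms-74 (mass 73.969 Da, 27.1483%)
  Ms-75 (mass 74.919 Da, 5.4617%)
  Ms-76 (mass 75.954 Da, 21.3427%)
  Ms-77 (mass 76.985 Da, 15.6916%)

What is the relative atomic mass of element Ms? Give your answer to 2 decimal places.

The abundance-weighted mean is 0.303557 × 72.916 + 0.271483 × 73.969 + 0.054617 × 74.919 + 0.213427 × 75.954 + 0.156916 × 76.985
= 22.1342 + 20.0813 + 4.0919 + 16.2106 + 12.0802 = 74.5982 Da

74.60 Da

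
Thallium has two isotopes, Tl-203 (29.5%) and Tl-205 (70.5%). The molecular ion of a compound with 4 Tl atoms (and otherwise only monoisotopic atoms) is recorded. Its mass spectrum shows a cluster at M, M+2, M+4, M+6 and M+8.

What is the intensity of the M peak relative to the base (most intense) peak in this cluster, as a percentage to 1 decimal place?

Binomial terms of (0.295 + 0.705)^4: M 0.0076, M+2 0.0724, M+4 0.2595, M+6 0.4135, M+8 0.2470 → M+6 is the base peak.
P(M+6) = C(4,3) × 0.295^1 × 0.705^3 = 4 × 0.2950 × 0.35040263 = 0.413475 (base)
P(M) = C(4,0) × 0.295^4 × 0.705^0 = 1 × 0.00757335 × 1.0000 = 0.007573
Relative intensity = 0.007573 / 0.413475 × 100 = 1.8

1.8%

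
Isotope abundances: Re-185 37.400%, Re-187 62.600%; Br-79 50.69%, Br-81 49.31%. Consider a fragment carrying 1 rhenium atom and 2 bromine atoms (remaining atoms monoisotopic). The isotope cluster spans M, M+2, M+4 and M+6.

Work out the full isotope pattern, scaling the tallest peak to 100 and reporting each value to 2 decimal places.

23.79 : 86.12 : 100.00 : 37.69

Rhenium pattern (n=1): 0.3740 : 0.6260
Bromine pattern (n=2): 0.25694761 : 0.49990478 : 0.24314761
Convolve the two distributions (both contribute in 2-u steps):
  M: 0.3740×0.25694761 = 0.096098
  M+2: 0.3740×0.49990478 + 0.6260×0.25694761 = 0.347814
  M+4: 0.3740×0.24314761 + 0.6260×0.49990478 = 0.403878
  M+6: 0.6260×0.24314761 = 0.152210
Scale to base peak (0.403878) = 100: 23.79 : 86.12 : 100.00 : 37.69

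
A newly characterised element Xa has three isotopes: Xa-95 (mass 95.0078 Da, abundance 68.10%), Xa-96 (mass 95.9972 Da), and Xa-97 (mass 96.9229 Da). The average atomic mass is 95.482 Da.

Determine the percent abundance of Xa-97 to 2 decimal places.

The remaining 31.90% is split between Xa-96 (fraction x) and Xa-97 (fraction 0.3190 − x).
Substituting: 95.9972x + 96.9229(0.3190 − x) = 30.7816882
(95.9972 − 96.9229)x = -0.1367169  ⇒  x = 0.14769, y = 0.17131
Xa-96: 14.77%, Xa-97: 17.13%.

17.13%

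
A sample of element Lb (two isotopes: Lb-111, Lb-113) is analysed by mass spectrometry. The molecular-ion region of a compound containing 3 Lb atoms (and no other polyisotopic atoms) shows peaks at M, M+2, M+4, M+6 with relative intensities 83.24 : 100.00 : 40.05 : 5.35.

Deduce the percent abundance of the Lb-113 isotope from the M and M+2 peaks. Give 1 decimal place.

Write p for the Lb-111 fraction. I(M+2)/I(M) = [C(3,1)·p^2·(1−p)] / p^3 = 3·(1−p)/p = 100.00/83.24 = 1.2013
(1−p)/p = 1.2013/3 = 0.4004  ⇒  p = 1/(1 + 0.4004) = 0.7141
Lb-111: 71.4%, Lb-113: 28.6%.

28.6%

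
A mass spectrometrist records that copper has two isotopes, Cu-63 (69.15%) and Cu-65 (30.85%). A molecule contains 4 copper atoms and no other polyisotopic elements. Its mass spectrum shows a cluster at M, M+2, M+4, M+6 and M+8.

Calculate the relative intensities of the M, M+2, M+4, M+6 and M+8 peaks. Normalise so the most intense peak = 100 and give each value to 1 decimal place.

56.0 : 100.0 : 66.9 : 19.9 : 2.2

Each Cu atom is independently Cu-63 (p = 0.6915) or Cu-65 (q = 0.3085); the cluster is the binomial expansion (p + q)^4.
P(M) = 0.6915^4 = 0.228649
P(M+2) = 4 × 0.6915^3 × 0.3085^1 = 0.408030
P(M+4) = 6 × 0.6915^2 × 0.3085^2 = 0.273052
P(M+6) = 4 × 0.6915^1 × 0.3085^3 = 0.081212
P(M+8) = 0.3085^4 = 0.009058
The M+2 peak is largest (0.408030); scaling to 100 gives 56.0 : 100.0 : 66.9 : 19.9 : 2.2.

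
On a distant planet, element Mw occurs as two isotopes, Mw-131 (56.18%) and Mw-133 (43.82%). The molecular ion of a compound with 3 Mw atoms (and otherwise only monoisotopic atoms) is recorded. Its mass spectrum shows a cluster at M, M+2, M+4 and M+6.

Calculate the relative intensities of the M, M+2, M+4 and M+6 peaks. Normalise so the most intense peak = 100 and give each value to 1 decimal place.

42.7 : 100.0 : 78.0 : 20.3

Each Mw atom is independently Mw-131 (p = 0.5618) or Mw-133 (q = 0.4382); the cluster is the binomial expansion (p + q)^3.
P(M) = 0.5618^3 = 0.177315
P(M+2) = 3 × 0.5618^2 × 0.4382^1 = 0.414913
P(M+4) = 3 × 0.5618^1 × 0.4382^2 = 0.323629
P(M+6) = 0.4382^3 = 0.084143
The M+2 peak is largest (0.414913); scaling to 100 gives 42.7 : 100.0 : 78.0 : 20.3.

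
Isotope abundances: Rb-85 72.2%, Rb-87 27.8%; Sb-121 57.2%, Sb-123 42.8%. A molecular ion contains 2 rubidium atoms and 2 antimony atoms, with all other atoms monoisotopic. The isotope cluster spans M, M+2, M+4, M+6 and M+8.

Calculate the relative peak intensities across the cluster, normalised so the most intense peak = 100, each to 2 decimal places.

Rubidium pattern (n=2): 0.521284 : 0.401432 : 0.077284
Antimony pattern (n=2): 0.327184 : 0.489632 : 0.183184
Convolve the two distributions (both contribute in 2-u steps):
  M: 0.521284×0.327184 = 0.170556
  M+2: 0.521284×0.489632 + 0.401432×0.327184 = 0.386579
  M+4: 0.521284×0.183184 + 0.401432×0.489632 + 0.077284×0.327184 = 0.317331
  M+6: 0.401432×0.183184 + 0.077284×0.489632 = 0.111377
  M+8: 0.077284×0.183184 = 0.014157
Scale to base peak (0.386579) = 100: 44.12 : 100.00 : 82.09 : 28.81 : 3.66

44.12 : 100.00 : 82.09 : 28.81 : 3.66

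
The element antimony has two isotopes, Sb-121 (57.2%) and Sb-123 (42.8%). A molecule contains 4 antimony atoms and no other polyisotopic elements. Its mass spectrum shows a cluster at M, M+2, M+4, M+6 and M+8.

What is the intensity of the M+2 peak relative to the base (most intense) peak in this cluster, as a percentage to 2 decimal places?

89.10%

Binomial terms of (0.572 + 0.428)^4: M 0.1070, M+2 0.3204, M+4 0.3596, M+6 0.1794, M+8 0.0336 → M+4 is the base peak.
P(M+4) = C(4,2) × 0.572^2 × 0.428^2 = 6 × 0.327184 × 0.183184 = 0.359609 (base)
P(M+2) = C(4,1) × 0.572^3 × 0.428^1 = 4 × 0.18714925 × 0.4280 = 0.320400
Relative intensity = 0.320400 / 0.359609 × 100 = 89.10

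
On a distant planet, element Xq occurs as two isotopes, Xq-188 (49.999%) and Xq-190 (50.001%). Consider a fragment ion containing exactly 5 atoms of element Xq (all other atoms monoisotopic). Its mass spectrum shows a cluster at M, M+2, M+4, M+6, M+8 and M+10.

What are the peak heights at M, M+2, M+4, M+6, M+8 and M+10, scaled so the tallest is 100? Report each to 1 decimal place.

The 5 Xq atoms are independent, so intensities follow the terms of (0.49999 + 0.50001)^5.
P(M) = 0.49999^5 = 0.031247
P(M+2) = 5 × 0.49999^4 × 0.50001^1 = 0.156241
P(M+4) = 10 × 0.49999^3 × 0.50001^2 = 0.312494
P(M+6) = 10 × 0.49999^2 × 0.50001^3 = 0.312506
P(M+8) = 5 × 0.49999^1 × 0.50001^4 = 0.156259
P(M+10) = 0.50001^5 = 0.031253
The M+6 peak is largest (0.312506); scaling to 100 gives 10.0 : 50.0 : 100.0 : 100.0 : 50.0 : 10.0.

10.0 : 50.0 : 100.0 : 100.0 : 50.0 : 10.0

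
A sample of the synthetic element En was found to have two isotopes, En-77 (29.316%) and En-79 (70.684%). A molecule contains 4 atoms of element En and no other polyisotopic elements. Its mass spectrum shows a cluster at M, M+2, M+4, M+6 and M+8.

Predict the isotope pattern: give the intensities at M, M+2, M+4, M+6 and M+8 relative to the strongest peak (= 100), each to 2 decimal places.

Expanding (0.29316 + 0.70684)^4:
P(M) = 0.29316^4 = 0.007386
P(M+2) = 4 × 0.29316^3 × 0.70684^1 = 0.071235
P(M+4) = 6 × 0.29316^2 × 0.70684^2 = 0.257634
P(M+6) = 4 × 0.29316^1 × 0.70684^3 = 0.414122
P(M+8) = 0.70684^4 = 0.249623
The M+6 peak is largest (0.414122); scaling to 100 gives 1.78 : 17.20 : 62.21 : 100.00 : 60.28.

1.78 : 17.20 : 62.21 : 100.00 : 60.28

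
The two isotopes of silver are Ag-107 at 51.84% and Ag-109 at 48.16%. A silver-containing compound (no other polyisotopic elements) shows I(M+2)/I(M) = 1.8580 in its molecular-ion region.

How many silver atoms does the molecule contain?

2

The M+2/M ratio from n Ag atoms is n · q/p = n · 0.4816/0.5184.
n = 1.8580 × 0.5184/0.4816 = 2.00 ≈ 2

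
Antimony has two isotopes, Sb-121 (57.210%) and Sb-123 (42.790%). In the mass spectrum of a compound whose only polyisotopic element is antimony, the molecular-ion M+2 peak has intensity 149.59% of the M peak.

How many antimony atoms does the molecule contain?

For n independent Sb atoms, I(M+2)/I(M) = n · (abundance Sb-123) / (abundance Sb-121) = n · 0.42790/0.57210.
n = 1.4959 × 0.57210/0.42790 = 2.00 ≈ 2

2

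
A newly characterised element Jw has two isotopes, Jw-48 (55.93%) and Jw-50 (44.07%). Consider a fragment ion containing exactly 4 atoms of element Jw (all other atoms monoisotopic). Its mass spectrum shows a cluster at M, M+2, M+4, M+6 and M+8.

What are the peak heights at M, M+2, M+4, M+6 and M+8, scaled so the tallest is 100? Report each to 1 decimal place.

26.8 : 84.6 : 100.0 : 52.5 : 10.3

Expanding (0.5593 + 0.4407)^4:
P(M) = 0.5593^4 = 0.097854
P(M+2) = 4 × 0.5593^3 × 0.4407^1 = 0.308416
P(M+4) = 6 × 0.5593^2 × 0.4407^2 = 0.364525
P(M+6) = 4 × 0.5593^1 × 0.4407^3 = 0.191485
P(M+8) = 0.4407^4 = 0.037720
The M+4 peak is largest (0.364525); scaling to 100 gives 26.8 : 84.6 : 100.0 : 52.5 : 10.3.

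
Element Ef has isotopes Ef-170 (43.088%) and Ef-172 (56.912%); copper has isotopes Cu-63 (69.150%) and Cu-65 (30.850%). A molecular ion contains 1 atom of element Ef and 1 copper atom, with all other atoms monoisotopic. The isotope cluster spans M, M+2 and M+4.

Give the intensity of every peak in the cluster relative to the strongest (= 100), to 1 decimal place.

56.6 : 100.0 : 33.3

Element Ef pattern (n=1): 0.43088 : 0.56912
Copper pattern (n=1): 0.6915 : 0.3085
Convolve the two distributions (both contribute in 2-u steps):
  M: 0.43088×0.6915 = 0.297954
  M+2: 0.43088×0.3085 + 0.56912×0.6915 = 0.526473
  M+4: 0.56912×0.3085 = 0.175574
Scale to base peak (0.526473) = 100: 56.6 : 100.0 : 33.3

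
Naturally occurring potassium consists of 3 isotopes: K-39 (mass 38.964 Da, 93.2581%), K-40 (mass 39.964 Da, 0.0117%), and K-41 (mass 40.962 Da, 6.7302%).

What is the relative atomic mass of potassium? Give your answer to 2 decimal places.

39.10 Da

The abundance-weighted mean is 0.932581 × 38.964 + 0.000117 × 39.964 + 0.067302 × 40.962
= 36.3371 + 0.0047 + 2.7568 = 39.0986 Da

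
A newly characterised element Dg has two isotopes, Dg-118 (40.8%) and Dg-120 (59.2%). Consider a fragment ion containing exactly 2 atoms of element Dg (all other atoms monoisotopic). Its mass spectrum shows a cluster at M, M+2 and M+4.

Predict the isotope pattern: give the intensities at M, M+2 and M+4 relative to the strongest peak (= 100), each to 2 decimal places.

The 2 Dg atoms are independent, so intensities follow the terms of (0.408 + 0.592)^2.
P(M) = 0.408^2 = 0.166464
P(M+2) = 2 × 0.408^1 × 0.592^1 = 0.483072
P(M+4) = 0.592^2 = 0.350464
The M+2 peak is largest (0.483072); scaling to 100 gives 34.46 : 100.00 : 72.55.

34.46 : 100.00 : 72.55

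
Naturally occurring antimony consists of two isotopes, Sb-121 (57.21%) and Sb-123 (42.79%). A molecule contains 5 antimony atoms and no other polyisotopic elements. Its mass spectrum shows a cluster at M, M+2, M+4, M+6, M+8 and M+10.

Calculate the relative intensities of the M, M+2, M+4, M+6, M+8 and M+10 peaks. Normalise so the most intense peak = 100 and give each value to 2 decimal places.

The 5 Sb atoms are independent, so intensities follow the terms of (0.5721 + 0.4279)^5.
P(M) = 0.5721^5 = 0.061286
P(M+2) = 5 × 0.5721^4 × 0.4279^1 = 0.229192
P(M+4) = 10 × 0.5721^3 × 0.4279^2 = 0.342847
P(M+6) = 10 × 0.5721^2 × 0.4279^3 = 0.256431
P(M+8) = 5 × 0.5721^1 × 0.4279^4 = 0.095898
P(M+10) = 0.4279^5 = 0.014345
The M+4 peak is largest (0.342847); scaling to 100 gives 17.88 : 66.85 : 100.00 : 74.79 : 27.97 : 4.18.

17.88 : 66.85 : 100.00 : 74.79 : 27.97 : 4.18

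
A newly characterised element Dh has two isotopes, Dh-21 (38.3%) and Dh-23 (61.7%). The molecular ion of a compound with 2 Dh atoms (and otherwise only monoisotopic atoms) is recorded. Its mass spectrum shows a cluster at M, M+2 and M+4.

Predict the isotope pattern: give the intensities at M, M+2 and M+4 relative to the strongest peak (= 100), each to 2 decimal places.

Each Dh atom is independently Dh-21 (p = 0.383) or Dh-23 (q = 0.617); the cluster is the binomial expansion (p + q)^2.
P(M) = 0.383^2 = 0.146689
P(M+2) = 2 × 0.383^1 × 0.617^1 = 0.472622
P(M+4) = 0.617^2 = 0.380689
The M+2 peak is largest (0.472622); scaling to 100 gives 31.04 : 100.00 : 80.55.

31.04 : 100.00 : 80.55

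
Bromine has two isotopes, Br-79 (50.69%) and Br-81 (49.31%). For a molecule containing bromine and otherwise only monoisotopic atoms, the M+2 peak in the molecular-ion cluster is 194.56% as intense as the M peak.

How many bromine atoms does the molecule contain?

2

For n independent Br atoms, I(M+2)/I(M) = n · (abundance Br-81) / (abundance Br-79) = n · 0.4931/0.5069.
n = 1.9456 × 0.5069/0.4931 = 2.00 ≈ 2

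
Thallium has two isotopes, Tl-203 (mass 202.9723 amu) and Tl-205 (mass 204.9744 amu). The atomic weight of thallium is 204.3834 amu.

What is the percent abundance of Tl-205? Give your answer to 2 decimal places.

70.48%

Let x be the fractional abundance of Tl-203; then Tl-205 has abundance 1 − x.
202.9723·x + 204.9744·(1 − x) = 204.3834
(202.9723 − 204.9744)·x = 204.3834 − 204.9744
x = -0.5910 / -2.0021 = 0.29519 → 29.52% Tl-203, 70.48% Tl-205.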